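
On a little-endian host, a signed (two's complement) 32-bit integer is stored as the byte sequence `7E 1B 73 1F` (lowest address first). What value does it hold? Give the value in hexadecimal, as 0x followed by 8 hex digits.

0x1F731B7E

In little-endian order the low byte comes first in memory.
Reassemble most-significant byte first: 1F 73 1B 7E → 0x1F731B7E.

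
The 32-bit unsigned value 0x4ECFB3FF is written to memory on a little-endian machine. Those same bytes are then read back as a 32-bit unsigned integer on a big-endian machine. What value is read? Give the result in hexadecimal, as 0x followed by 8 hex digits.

0xFFB3CF4E

Stored little-endian, the bytes at ascending addresses are FF B3 CF 4E.
Read back as big-endian, the last byte is least significant, giving 0xFFB3CF4E.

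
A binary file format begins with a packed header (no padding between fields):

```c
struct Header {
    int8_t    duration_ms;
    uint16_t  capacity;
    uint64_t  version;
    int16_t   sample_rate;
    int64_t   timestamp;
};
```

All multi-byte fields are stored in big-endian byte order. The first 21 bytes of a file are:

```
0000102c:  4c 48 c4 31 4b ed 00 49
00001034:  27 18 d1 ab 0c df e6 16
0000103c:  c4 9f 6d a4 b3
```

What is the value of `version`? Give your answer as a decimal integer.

3552193316594850001

`version` follows `duration_ms` (1 B), `capacity` (2 B), so it starts at offset 1 + 2 = 3 and occupies 8 bytes.
Bytes at offsets 3..10: 31 4B ED 00 49 27 18 D1.
Big-endian stores the most-significant byte at the lowest address.
The bytes are already most-significant first: 0x314BED00492718D1.
0x314BED00492718D1 = 3552193316594850001.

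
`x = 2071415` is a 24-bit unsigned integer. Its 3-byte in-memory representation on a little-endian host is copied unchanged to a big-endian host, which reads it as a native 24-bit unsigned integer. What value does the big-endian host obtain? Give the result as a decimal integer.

7838495

2071415 in 24-bit hexadecimal is 0x1F9B77.
Stored little-endian, the bytes at ascending addresses are 77 9B 1F.
Read back as big-endian, the last byte is least significant, giving 0x779B1F.
0x779B1F = 7838495.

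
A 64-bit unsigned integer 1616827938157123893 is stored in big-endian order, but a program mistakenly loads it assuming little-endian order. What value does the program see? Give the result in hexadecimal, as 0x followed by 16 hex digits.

1616827938157123893 in 64-bit hexadecimal is 0x1670207184C85935.
Stored big-endian, the bytes at ascending addresses are 16 70 20 71 84 C8 59 35.
Read back as little-endian, the first byte is least significant, giving 0x3559C88471207016.

0x3559C88471207016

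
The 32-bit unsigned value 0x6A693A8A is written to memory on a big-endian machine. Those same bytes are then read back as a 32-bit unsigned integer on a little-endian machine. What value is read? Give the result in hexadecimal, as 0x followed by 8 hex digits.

Stored big-endian, the bytes at ascending addresses are 6A 69 3A 8A.
Read back as little-endian, the first byte is least significant, giving 0x8A3A696A.

0x8A3A696A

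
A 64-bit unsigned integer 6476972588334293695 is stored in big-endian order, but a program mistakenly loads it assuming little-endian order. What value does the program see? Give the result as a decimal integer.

6476972588334293695 in 64-bit hexadecimal is 0x59E2D440AB9BA2BF.
Stored big-endian, the bytes at ascending addresses are 59 E2 D4 40 AB 9B A2 BF.
Read back as little-endian, the first byte is least significant, giving 0xBFA29BAB40D4E259.
0xBFA29BAB40D4E259 = 13808770567300768345.

13808770567300768345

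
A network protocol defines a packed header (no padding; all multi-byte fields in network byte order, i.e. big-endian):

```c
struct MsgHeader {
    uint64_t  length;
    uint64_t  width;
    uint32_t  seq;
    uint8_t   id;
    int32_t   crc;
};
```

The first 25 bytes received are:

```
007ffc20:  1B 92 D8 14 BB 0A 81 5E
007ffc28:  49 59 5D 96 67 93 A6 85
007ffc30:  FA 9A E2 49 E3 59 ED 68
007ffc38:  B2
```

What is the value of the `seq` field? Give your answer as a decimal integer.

`seq` follows `length` (8 B), `width` (8 B), so it starts at offset 8 + 8 = 16 and occupies 4 bytes.
Bytes at offsets 16..19: FA 9A E2 49.
Big-endian: lowest address holds the most-significant byte.
The bytes are already most-significant first: 0xFA9AE249.
0xFA9AE249 = 4204454473.

4204454473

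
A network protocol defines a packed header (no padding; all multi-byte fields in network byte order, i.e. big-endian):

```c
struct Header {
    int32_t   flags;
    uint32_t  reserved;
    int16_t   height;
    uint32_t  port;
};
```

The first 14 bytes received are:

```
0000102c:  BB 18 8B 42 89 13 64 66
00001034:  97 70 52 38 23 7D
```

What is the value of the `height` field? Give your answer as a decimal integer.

`height` follows `flags` (4 B), `reserved` (4 B), so it starts at offset 4 + 4 = 8 and occupies 2 bytes.
Bytes at offsets 8..9: 97 70.
Big-endian: lowest address holds the most-significant byte.
The bytes are already most-significant first: 0x9770.
Top bit is set, so as a signed 16-bit value this is 0x9770 − 2^16 = -26768.

-26768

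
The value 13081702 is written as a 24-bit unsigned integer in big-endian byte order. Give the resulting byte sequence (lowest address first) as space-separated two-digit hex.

13081702 in hexadecimal, padded to 24 bits, is 0xC79C66.
Split into bytes (most-significant first): C7 9C 66.
Big-endian: lowest address holds the most-significant byte.
So the memory order matches the most-significant-first order: C7 9C 66.

C7 9C 66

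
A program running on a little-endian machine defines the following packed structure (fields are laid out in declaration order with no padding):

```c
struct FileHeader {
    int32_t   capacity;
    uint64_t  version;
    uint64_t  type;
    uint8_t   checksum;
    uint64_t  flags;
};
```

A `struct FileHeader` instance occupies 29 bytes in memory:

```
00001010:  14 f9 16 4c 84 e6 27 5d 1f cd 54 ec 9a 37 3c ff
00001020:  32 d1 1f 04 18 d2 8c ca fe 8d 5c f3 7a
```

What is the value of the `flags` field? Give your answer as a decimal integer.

8859526656902728914

`flags` follows `capacity` (4 B), `version` (8 B), `type` (8 B), `checksum` (1 B), so it starts at offset 4 + 8 + 8 + 1 = 21 and occupies 8 bytes.
Bytes at offsets 21..28: D2 8C CA FE 8D 5C F3 7A.
Little-endian stores the least-significant byte at the lowest address.
Reassemble most-significant byte first: 7A F3 5C 8D FE CA 8C D2 → 0x7AF35C8DFECA8CD2.
0x7AF35C8DFECA8CD2 = 8859526656902728914.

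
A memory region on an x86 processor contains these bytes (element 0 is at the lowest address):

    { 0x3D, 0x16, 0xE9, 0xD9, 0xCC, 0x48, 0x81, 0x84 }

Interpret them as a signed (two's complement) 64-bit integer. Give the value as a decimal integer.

In little-endian order the low byte comes first in memory.
Reassemble most-significant byte first: 84 81 48 CC D9 E9 16 3D → 0x848148CCD9E9163D.
Top bit is set, so as a signed 64-bit value this is 0x848148CCD9E9163D − 2^64 = -8898751344040929731.

-8898751344040929731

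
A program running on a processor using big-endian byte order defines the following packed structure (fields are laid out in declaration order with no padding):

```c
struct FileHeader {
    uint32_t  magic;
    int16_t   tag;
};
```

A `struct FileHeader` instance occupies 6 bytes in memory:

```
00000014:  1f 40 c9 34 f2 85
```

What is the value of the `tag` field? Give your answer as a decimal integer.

`tag` follows `magic` (4 bytes), so it starts at byte offset 4 and occupies 2 bytes.
Bytes at offsets 4..5: F2 85.
Big-endian: lowest address holds the most-significant byte.
The bytes are already most-significant first: 0xF285.
Top bit is set, so as a signed 16-bit value this is 0xF285 − 2^16 = -3451.

-3451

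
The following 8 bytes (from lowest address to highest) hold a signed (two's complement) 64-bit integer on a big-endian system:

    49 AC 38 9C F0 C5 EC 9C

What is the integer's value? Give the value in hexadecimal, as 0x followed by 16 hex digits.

0x49AC389CF0C5EC9C

Big-endian stores the most-significant byte at the lowest address.
The bytes are already most-significant first: 0x49AC389CF0C5EC9C.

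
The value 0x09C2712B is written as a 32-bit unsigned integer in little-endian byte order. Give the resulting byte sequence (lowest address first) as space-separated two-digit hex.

Split into bytes (most-significant first): 09 C2 71 2B.
Little-endian: lowest address holds the least-significant byte.
So at ascending addresses the bytes are 2B 71 C2 09.

2B 71 C2 09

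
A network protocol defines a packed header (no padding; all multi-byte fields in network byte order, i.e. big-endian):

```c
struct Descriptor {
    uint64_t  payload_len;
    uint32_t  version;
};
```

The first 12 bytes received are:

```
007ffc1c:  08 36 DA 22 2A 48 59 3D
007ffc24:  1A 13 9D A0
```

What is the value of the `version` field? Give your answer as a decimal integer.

437493152

`version` follows `payload_len` (8 bytes), so it starts at byte offset 8 and occupies 4 bytes.
Bytes at offsets 8..11: 1A 13 9D A0.
Big-endian: lowest address holds the most-significant byte.
The bytes are already most-significant first: 0x1A139DA0.
0x1A139DA0 = 437493152.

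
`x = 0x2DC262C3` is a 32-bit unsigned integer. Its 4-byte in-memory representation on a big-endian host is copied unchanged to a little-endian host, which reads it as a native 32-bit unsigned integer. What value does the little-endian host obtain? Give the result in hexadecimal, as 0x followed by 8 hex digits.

Stored big-endian, the bytes at ascending addresses are 2D C2 62 C3.
Read back as little-endian, the first byte is least significant, giving 0xC362C22D.

0xC362C22D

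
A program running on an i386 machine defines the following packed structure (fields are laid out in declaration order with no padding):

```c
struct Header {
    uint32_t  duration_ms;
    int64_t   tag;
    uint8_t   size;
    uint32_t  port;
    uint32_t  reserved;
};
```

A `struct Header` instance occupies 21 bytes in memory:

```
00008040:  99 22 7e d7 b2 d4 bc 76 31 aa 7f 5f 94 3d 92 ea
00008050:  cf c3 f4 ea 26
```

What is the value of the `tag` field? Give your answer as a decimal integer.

6881405885067613362

`tag` follows `duration_ms` (4 bytes), so it starts at byte offset 4 and occupies 8 bytes.
Bytes at offsets 4..11: B2 D4 BC 76 31 AA 7F 5F.
In little-endian order the low byte comes first in memory.
Reassemble most-significant byte first: 5F 7F AA 31 76 BC D4 B2 → 0x5F7FAA3176BCD4B2.
0x5F7FAA3176BCD4B2 = 6881405885067613362.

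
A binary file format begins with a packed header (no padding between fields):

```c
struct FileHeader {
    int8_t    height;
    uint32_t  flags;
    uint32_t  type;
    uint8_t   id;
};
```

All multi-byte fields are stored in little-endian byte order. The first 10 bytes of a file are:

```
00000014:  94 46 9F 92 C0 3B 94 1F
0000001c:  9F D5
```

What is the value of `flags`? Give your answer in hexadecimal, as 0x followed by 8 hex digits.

`flags` follows `height` (1 byte), so it starts at byte offset 1 and occupies 4 bytes.
Bytes at offsets 1..4: 46 9F 92 C0.
Little-endian stores the least-significant byte at the lowest address.
Reassemble most-significant byte first: C0 92 9F 46 → 0xC0929F46.

0xC0929F46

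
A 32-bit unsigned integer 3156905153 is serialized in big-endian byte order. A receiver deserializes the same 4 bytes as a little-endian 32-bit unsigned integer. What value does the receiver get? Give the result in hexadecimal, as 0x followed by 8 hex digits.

0xC18C2ABC

3156905153 in 32-bit hexadecimal is 0xBC2A8CC1.
Stored big-endian, the bytes at ascending addresses are BC 2A 8C C1.
Read back as little-endian, the first byte is least significant, giving 0xC18C2ABC.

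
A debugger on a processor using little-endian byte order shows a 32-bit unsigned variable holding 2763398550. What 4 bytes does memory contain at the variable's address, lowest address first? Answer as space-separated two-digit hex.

2763398550 in hexadecimal, padded to 32 bits, is 0xA4B61D96.
Split into bytes (most-significant first): A4 B6 1D 96.
In little-endian order the low byte comes first in memory.
So at ascending addresses the bytes are 96 1D B6 A4.

96 1D B6 A4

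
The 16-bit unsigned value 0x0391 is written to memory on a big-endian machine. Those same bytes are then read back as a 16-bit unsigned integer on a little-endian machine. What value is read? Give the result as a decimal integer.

Stored big-endian, the bytes at ascending addresses are 03 91.
Read back as little-endian, the first byte is least significant, giving 0x9103.
0x9103 = 37123.

37123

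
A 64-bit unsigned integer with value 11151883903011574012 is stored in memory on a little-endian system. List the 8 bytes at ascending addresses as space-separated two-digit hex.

11151883903011574012 in hexadecimal, padded to 64 bits, is 0x9AC373531766D0FC.
Split into bytes (most-significant first): 9A C3 73 53 17 66 D0 FC.
Little-endian stores the least-significant byte at the lowest address.
So at ascending addresses the bytes are FC D0 66 17 53 73 C3 9A.

FC D0 66 17 53 73 C3 9A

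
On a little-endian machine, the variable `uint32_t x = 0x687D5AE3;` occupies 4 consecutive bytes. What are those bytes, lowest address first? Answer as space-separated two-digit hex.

Split into bytes (most-significant first): 68 7D 5A E3.
Little-endian: lowest address holds the least-significant byte.
So at ascending addresses the bytes are E3 5A 7D 68.

E3 5A 7D 68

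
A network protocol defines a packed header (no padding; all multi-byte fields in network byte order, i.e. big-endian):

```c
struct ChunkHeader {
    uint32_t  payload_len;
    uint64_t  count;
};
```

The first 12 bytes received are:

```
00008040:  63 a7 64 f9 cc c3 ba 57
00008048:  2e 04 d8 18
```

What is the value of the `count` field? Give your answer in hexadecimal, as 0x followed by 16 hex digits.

`count` follows `payload_len` (4 bytes), so it starts at byte offset 4 and occupies 8 bytes.
Bytes at offsets 4..11: CC C3 BA 57 2E 04 D8 18.
In big-endian order the high byte comes first in memory.
The bytes are already most-significant first: 0xCCC3BA572E04D818.

0xCCC3BA572E04D818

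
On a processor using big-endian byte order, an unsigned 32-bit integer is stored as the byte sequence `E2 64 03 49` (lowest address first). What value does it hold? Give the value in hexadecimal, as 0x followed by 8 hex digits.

In big-endian order the high byte comes first in memory.
The bytes are already most-significant first: 0xE2640349.

0xE2640349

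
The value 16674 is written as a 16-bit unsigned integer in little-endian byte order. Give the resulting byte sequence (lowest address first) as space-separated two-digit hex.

22 41

16674 in hexadecimal, padded to 16 bits, is 0x4122.
Split into bytes (most-significant first): 41 22.
Little-endian stores the least-significant byte at the lowest address.
So at ascending addresses the bytes are 22 41.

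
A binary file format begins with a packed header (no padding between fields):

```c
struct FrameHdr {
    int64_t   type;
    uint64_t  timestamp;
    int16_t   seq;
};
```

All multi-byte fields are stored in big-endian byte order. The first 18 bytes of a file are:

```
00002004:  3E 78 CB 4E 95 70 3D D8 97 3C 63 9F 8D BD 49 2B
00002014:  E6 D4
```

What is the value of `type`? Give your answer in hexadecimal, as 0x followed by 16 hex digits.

`type` is the first field, at byte offset 0, occupying 8 bytes.
Bytes at offsets 0..7: 3E 78 CB 4E 95 70 3D D8.
Big-endian: lowest address holds the most-significant byte.
The bytes are already most-significant first: 0x3E78CB4E95703DD8.

0x3E78CB4E95703DD8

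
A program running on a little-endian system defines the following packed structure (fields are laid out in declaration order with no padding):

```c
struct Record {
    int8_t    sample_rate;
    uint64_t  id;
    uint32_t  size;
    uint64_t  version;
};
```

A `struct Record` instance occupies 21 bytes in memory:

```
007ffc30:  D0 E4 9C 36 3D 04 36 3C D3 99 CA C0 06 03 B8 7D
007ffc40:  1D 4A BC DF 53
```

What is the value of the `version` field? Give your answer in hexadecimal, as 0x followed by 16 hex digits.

`version` follows `sample_rate` (1 B), `id` (8 B), `size` (4 B), so it starts at offset 1 + 8 + 4 = 13 and occupies 8 bytes.
Bytes at offsets 13..20: 03 B8 7D 1D 4A BC DF 53.
Little-endian: lowest address holds the least-significant byte.
Reassemble most-significant byte first: 53 DF BC 4A 1D 7D B8 03 → 0x53DFBC4A1D7DB803.

0x53DFBC4A1D7DB803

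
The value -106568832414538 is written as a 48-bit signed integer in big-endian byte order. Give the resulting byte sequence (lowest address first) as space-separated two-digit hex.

9F 13 82 99 8C B6

Two's complement of -106568832414538 in 48 bits: 106568832414538 = 0x60EC7D66734A; invert → 0x9F1382998CB5; add 1 → 0x9F1382998CB6.
Split into bytes (most-significant first): 9F 13 82 99 8C B6.
In big-endian order the high byte comes first in memory.
So the memory order matches the most-significant-first order: 9F 13 82 99 8C B6.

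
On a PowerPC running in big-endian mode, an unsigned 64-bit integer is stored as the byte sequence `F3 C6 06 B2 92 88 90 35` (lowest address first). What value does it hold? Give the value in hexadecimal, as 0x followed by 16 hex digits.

Big-endian: lowest address holds the most-significant byte.
The bytes are already most-significant first: 0xF3C606B292889035.

0xF3C606B292889035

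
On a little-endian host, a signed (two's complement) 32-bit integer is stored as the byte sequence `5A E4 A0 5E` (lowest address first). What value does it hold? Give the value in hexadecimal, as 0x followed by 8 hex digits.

0x5EA0E45A

In little-endian order the low byte comes first in memory.
Reassemble most-significant byte first: 5E A0 E4 5A → 0x5EA0E45A.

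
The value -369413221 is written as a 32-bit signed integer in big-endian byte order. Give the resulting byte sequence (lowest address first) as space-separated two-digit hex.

Two's complement of -369413221 in 32 bits: 369413221 = 0x1604CC65; invert → 0xE9FB339A; add 1 → 0xE9FB339B.
Split into bytes (most-significant first): E9 FB 33 9B.
Big-endian stores the most-significant byte at the lowest address.
So the memory order matches the most-significant-first order: E9 FB 33 9B.

E9 FB 33 9B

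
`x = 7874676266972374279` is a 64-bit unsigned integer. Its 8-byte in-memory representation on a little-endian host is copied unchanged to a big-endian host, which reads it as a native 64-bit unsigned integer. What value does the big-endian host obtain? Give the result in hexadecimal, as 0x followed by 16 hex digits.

7874676266972374279 in 64-bit hexadecimal is 0x6D487857CE166507.
Stored little-endian, the bytes at ascending addresses are 07 65 16 CE 57 78 48 6D.
Read back as big-endian, the last byte is least significant, giving 0x076516CE5778486D.

0x076516CE5778486D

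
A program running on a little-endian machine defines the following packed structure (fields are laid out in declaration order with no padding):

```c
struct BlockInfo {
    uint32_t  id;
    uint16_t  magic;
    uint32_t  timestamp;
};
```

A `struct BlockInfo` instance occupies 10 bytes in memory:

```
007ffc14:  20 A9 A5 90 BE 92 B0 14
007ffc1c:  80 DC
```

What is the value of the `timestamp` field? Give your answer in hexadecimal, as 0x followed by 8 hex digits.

0xDC8014B0

`timestamp` follows `id` (4 B), `magic` (2 B), so it starts at offset 4 + 2 = 6 and occupies 4 bytes.
Bytes at offsets 6..9: B0 14 80 DC.
In little-endian order the low byte comes first in memory.
Reassemble most-significant byte first: DC 80 14 B0 → 0xDC8014B0.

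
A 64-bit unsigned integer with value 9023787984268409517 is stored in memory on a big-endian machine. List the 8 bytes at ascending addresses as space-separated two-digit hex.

9023787984268409517 in hexadecimal, padded to 64 bits, is 0x7D3AEF5C92C1BAAD.
Split into bytes (most-significant first): 7D 3A EF 5C 92 C1 BA AD.
In big-endian order the high byte comes first in memory.
So the memory order matches the most-significant-first order: 7D 3A EF 5C 92 C1 BA AD.

7D 3A EF 5C 92 C1 BA AD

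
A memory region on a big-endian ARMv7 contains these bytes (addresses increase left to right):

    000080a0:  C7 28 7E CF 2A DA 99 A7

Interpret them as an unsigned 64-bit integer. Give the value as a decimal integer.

In big-endian order the high byte comes first in memory.
The bytes are already most-significant first: 0xC7287ECF2ADA99A7.
0xC7287ECF2ADA99A7 = 14350859640858384807.

14350859640858384807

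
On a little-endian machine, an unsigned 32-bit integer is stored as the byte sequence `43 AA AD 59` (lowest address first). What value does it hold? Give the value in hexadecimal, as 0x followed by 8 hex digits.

Little-endian stores the least-significant byte at the lowest address.
Reassemble most-significant byte first: 59 AD AA 43 → 0x59ADAA43.

0x59ADAA43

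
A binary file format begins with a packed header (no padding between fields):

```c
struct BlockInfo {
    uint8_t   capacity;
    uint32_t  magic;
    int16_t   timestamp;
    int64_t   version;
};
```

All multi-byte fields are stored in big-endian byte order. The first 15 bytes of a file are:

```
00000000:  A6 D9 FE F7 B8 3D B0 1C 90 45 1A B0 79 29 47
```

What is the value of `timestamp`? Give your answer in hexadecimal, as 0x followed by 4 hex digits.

`timestamp` follows `capacity` (1 B), `magic` (4 B), so it starts at offset 1 + 4 = 5 and occupies 2 bytes.
Bytes at offsets 5..6: 3D B0.
Big-endian stores the most-significant byte at the lowest address.
The bytes are already most-significant first: 0x3DB0.

0x3DB0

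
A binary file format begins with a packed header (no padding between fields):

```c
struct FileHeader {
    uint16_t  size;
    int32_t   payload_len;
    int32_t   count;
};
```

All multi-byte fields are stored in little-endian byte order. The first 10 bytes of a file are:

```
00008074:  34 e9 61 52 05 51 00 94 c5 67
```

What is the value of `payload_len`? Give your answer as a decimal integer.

1359303265

`payload_len` follows `size` (2 bytes), so it starts at byte offset 2 and occupies 4 bytes.
Bytes at offsets 2..5: 61 52 05 51.
Little-endian: lowest address holds the least-significant byte.
Reassemble most-significant byte first: 51 05 52 61 → 0x51055261.
0x51055261 = 1359303265.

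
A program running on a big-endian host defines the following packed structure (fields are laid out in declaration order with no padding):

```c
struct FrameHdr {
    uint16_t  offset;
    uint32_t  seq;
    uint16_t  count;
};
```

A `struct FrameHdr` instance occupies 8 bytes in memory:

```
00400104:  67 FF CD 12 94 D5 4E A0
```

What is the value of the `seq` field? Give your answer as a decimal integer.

`seq` follows `offset` (2 bytes), so it starts at byte offset 2 and occupies 4 bytes.
Bytes at offsets 2..5: CD 12 94 D5.
Big-endian: lowest address holds the most-significant byte.
The bytes are already most-significant first: 0xCD1294D5.
0xCD1294D5 = 3440547029.

3440547029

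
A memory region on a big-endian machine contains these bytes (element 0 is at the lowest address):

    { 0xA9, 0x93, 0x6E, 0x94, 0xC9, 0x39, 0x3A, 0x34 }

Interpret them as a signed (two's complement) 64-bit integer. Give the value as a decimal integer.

-6227512274413077964

Big-endian: lowest address holds the most-significant byte.
The bytes are already most-significant first: 0xA9936E94C9393A34.
Top bit is set, so as a signed 64-bit value this is 0xA9936E94C9393A34 − 2^64 = -6227512274413077964.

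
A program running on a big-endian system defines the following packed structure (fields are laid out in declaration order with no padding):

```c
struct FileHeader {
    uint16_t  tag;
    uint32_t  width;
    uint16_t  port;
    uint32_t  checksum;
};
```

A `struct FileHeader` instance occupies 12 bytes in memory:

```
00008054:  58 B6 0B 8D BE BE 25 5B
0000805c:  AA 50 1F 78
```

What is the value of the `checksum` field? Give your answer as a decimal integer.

2857377656

`checksum` follows `tag` (2 B), `width` (4 B), `port` (2 B), so it starts at offset 2 + 4 + 2 = 8 and occupies 4 bytes.
Bytes at offsets 8..11: AA 50 1F 78.
In big-endian order the high byte comes first in memory.
The bytes are already most-significant first: 0xAA501F78.
0xAA501F78 = 2857377656.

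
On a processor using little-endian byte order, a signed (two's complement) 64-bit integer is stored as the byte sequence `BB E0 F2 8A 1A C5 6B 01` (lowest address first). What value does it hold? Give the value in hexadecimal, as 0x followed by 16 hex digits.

Little-endian: lowest address holds the least-significant byte.
Reassemble most-significant byte first: 01 6B C5 1A 8A F2 E0 BB → 0x016BC51A8AF2E0BB.

0x016BC51A8AF2E0BB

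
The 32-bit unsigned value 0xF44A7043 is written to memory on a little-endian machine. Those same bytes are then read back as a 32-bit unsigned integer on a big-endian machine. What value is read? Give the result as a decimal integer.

1131432692

Stored little-endian, the bytes at ascending addresses are 43 70 4A F4.
Read back as big-endian, the last byte is least significant, giving 0x43704AF4.
0x43704AF4 = 1131432692.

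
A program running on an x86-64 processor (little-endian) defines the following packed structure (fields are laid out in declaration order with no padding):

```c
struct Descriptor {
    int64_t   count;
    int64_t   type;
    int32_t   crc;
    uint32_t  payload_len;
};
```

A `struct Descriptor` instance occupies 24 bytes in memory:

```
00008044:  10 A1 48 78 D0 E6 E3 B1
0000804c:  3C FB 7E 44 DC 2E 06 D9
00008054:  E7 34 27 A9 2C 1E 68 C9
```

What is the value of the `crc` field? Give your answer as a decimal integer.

-1457048345

`crc` follows `count` (8 B), `type` (8 B), so it starts at offset 8 + 8 = 16 and occupies 4 bytes.
Bytes at offsets 16..19: E7 34 27 A9.
Little-endian stores the least-significant byte at the lowest address.
Reassemble most-significant byte first: A9 27 34 E7 → 0xA92734E7.
Top bit is set, so as a signed 32-bit value this is 0xA92734E7 − 2^32 = -1457048345.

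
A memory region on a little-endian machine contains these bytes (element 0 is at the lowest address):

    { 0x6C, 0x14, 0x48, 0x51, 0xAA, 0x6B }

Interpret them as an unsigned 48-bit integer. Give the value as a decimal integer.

Little-endian stores the least-significant byte at the lowest address.
Reassemble most-significant byte first: 6B AA 51 48 14 6C → 0x6BAA5148146C.
0x6BAA5148146C = 118379252290668.

118379252290668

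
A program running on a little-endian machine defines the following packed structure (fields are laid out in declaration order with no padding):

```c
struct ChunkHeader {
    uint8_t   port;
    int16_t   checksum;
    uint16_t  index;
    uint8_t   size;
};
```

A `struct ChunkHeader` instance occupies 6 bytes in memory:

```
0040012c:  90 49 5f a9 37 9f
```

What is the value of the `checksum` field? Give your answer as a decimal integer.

`checksum` follows `port` (1 byte), so it starts at byte offset 1 and occupies 2 bytes.
Bytes at offsets 1..2: 49 5F.
In little-endian order the low byte comes first in memory.
Reassemble most-significant byte first: 5F 49 → 0x5F49.
0x5F49 = 24393.

24393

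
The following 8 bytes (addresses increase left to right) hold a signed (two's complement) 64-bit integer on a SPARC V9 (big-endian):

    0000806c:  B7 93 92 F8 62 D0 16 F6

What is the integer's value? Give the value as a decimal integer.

-5218665947684923658

In big-endian order the high byte comes first in memory.
The bytes are already most-significant first: 0xB79392F862D016F6.
Top bit is set, so as a signed 64-bit value this is 0xB79392F862D016F6 − 2^64 = -5218665947684923658.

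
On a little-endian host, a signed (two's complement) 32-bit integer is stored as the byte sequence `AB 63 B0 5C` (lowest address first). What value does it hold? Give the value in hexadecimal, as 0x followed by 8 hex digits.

Little-endian stores the least-significant byte at the lowest address.
Reassemble most-significant byte first: 5C B0 63 AB → 0x5CB063AB.

0x5CB063AB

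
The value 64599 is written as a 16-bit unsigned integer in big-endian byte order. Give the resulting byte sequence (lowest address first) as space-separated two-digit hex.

64599 in hexadecimal, padded to 16 bits, is 0xFC57.
Split into bytes (most-significant first): FC 57.
Big-endian stores the most-significant byte at the lowest address.
So the memory order matches the most-significant-first order: FC 57.

FC 57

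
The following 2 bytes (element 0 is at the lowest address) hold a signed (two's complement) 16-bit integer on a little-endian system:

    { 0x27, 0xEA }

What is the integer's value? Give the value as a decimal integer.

-5593

Little-endian: lowest address holds the least-significant byte.
Reassemble most-significant byte first: EA 27 → 0xEA27.
Top bit is set, so as a signed 16-bit value this is 0xEA27 − 2^16 = -5593.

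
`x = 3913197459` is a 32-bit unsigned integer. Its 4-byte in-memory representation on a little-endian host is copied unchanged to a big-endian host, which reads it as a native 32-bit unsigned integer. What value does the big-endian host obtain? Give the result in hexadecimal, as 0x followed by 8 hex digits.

0x93A73EE9

3913197459 in 32-bit hexadecimal is 0xE93EA793.
Stored little-endian, the bytes at ascending addresses are 93 A7 3E E9.
Read back as big-endian, the last byte is least significant, giving 0x93A73EE9.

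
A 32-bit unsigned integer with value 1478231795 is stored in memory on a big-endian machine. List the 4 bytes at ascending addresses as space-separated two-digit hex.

1478231795 in hexadecimal, padded to 32 bits, is 0x581C06F3.
Split into bytes (most-significant first): 58 1C 06 F3.
Big-endian: lowest address holds the most-significant byte.
So the memory order matches the most-significant-first order: 58 1C 06 F3.

58 1C 06 F3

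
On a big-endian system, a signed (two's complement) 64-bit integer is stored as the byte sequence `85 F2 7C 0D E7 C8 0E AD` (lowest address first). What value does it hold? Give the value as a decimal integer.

In big-endian order the high byte comes first in memory.
The bytes are already most-significant first: 0x85F27C0DE7C80EAD.
Top bit is set, so as a signed 64-bit value this is 0x85F27C0DE7C80EAD − 2^64 = -8794830723136090451.

-8794830723136090451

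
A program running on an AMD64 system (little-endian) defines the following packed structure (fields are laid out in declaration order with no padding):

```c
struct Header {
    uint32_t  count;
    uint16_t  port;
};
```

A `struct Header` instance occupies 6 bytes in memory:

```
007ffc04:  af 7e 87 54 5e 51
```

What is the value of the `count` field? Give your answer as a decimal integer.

1418165935

`count` is the first field, at byte offset 0, occupying 4 bytes.
Bytes at offsets 0..3: AF 7E 87 54.
In little-endian order the low byte comes first in memory.
Reassemble most-significant byte first: 54 87 7E AF → 0x54877EAF.
0x54877EAF = 1418165935.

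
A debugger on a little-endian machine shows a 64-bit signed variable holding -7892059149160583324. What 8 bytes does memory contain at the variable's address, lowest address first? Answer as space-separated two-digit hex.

Two's complement of -7892059149160583324 in 64 bits: 7892059149160583324 = 0x6D8639FB7416909C; invert → 0x9279C6048BE96F63; add 1 → 0x9279C6048BE96F64.
Split into bytes (most-significant first): 92 79 C6 04 8B E9 6F 64.
Little-endian stores the least-significant byte at the lowest address.
So at ascending addresses the bytes are 64 6F E9 8B 04 C6 79 92.

64 6F E9 8B 04 C6 79 92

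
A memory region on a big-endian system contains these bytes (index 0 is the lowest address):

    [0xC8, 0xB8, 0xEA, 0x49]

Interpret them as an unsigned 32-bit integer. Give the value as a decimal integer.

Big-endian stores the most-significant byte at the lowest address.
The bytes are already most-significant first: 0xC8B8EA49.
0xC8B8EA49 = 3367561801.

3367561801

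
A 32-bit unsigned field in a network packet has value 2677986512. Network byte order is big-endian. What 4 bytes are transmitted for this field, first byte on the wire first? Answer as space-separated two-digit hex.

9F 9E D4 D0

2677986512 in hexadecimal, padded to 32 bits, is 0x9F9ED4D0.
Split into bytes (most-significant first): 9F 9E D4 D0.
Big-endian: lowest address holds the most-significant byte.
So the memory order matches the most-significant-first order: 9F 9E D4 D0.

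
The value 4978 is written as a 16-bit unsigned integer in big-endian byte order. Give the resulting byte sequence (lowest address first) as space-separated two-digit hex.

4978 in hexadecimal, padded to 16 bits, is 0x1372.
Split into bytes (most-significant first): 13 72.
In big-endian order the high byte comes first in memory.
So the memory order matches the most-significant-first order: 13 72.

13 72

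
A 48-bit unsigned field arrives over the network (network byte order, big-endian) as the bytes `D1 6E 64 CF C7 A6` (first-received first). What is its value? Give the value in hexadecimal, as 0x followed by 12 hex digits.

Big-endian stores the most-significant byte at the lowest address.
The bytes are already most-significant first: 0xD16E64CFC7A6.

0xD16E64CFC7A6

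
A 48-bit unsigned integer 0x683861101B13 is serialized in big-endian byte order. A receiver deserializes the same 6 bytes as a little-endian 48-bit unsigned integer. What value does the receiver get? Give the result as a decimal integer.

Stored big-endian, the bytes at ascending addresses are 68 38 61 10 1B 13.
Read back as little-endian, the first byte is least significant, giving 0x131B10613868.
0x131B10613868 = 21006959851624.

21006959851624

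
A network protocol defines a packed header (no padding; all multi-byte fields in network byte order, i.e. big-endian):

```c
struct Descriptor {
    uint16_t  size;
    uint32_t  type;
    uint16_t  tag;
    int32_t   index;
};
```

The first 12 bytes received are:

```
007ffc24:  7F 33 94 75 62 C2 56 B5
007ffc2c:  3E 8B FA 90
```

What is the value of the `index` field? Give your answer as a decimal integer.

1049361040

`index` follows `size` (2 B), `type` (4 B), `tag` (2 B), so it starts at offset 2 + 4 + 2 = 8 and occupies 4 bytes.
Bytes at offsets 8..11: 3E 8B FA 90.
Big-endian: lowest address holds the most-significant byte.
The bytes are already most-significant first: 0x3E8BFA90.
0x3E8BFA90 = 1049361040.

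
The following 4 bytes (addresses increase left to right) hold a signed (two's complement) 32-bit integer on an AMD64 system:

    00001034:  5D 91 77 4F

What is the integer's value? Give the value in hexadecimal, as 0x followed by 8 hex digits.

0x4F77915D

Little-endian: lowest address holds the least-significant byte.
Reassemble most-significant byte first: 4F 77 91 5D → 0x4F77915D.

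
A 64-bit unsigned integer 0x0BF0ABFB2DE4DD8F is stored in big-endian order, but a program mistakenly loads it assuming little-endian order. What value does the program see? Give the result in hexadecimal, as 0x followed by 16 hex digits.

0x8FDDE42DFBABF00B

Stored big-endian, the bytes at ascending addresses are 0B F0 AB FB 2D E4 DD 8F.
Read back as little-endian, the first byte is least significant, giving 0x8FDDE42DFBABF00B.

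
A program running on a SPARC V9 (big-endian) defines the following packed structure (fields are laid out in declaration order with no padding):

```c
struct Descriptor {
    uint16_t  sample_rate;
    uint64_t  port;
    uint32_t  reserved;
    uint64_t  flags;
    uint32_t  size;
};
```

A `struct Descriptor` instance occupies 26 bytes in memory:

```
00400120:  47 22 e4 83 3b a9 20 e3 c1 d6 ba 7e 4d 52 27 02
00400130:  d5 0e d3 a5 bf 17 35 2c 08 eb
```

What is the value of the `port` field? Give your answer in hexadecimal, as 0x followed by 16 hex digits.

0xE4833BA920E3C1D6

`port` follows `sample_rate` (2 bytes), so it starts at byte offset 2 and occupies 8 bytes.
Bytes at offsets 2..9: E4 83 3B A9 20 E3 C1 D6.
Big-endian stores the most-significant byte at the lowest address.
The bytes are already most-significant first: 0xE4833BA920E3C1D6.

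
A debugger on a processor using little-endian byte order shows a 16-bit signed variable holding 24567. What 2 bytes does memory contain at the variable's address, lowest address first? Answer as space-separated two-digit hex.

24567 in hexadecimal, padded to 16 bits, is 0x5FF7.
Split into bytes (most-significant first): 5F F7.
Little-endian: lowest address holds the least-significant byte.
So at ascending addresses the bytes are F7 5F.

F7 5F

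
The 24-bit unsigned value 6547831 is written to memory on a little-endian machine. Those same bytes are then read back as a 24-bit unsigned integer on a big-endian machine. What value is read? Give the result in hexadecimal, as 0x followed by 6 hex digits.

6547831 in 24-bit hexadecimal is 0x63E977.
Stored little-endian, the bytes at ascending addresses are 77 E9 63.
Read back as big-endian, the last byte is least significant, giving 0x77E963.

0x77E963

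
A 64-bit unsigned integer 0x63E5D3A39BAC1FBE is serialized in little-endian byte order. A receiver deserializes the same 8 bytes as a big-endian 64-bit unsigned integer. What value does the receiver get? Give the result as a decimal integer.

13699858375952819555

Stored little-endian, the bytes at ascending addresses are BE 1F AC 9B A3 D3 E5 63.
Read back as big-endian, the last byte is least significant, giving 0xBE1FAC9BA3D3E563.
0xBE1FAC9BA3D3E563 = 13699858375952819555.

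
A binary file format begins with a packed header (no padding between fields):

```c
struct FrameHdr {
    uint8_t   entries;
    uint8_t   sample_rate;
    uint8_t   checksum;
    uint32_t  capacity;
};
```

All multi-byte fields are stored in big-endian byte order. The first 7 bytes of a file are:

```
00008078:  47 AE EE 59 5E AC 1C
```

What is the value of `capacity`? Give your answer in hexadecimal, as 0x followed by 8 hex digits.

`capacity` follows `entries` (1 B), `sample_rate` (1 B), `checksum` (1 B), so it starts at offset 1 + 1 + 1 = 3 and occupies 4 bytes.
Bytes at offsets 3..6: 59 5E AC 1C.
In big-endian order the high byte comes first in memory.
The bytes are already most-significant first: 0x595EAC1C.

0x595EAC1C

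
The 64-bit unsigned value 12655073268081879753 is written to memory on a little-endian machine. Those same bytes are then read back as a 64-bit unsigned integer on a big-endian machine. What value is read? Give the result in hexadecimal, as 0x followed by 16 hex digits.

0xC9EA8F7E16DA9FAF

12655073268081879753 in 64-bit hexadecimal is 0xAF9FDA167E8FEAC9.
Stored little-endian, the bytes at ascending addresses are C9 EA 8F 7E 16 DA 9F AF.
Read back as big-endian, the last byte is least significant, giving 0xC9EA8F7E16DA9FAF.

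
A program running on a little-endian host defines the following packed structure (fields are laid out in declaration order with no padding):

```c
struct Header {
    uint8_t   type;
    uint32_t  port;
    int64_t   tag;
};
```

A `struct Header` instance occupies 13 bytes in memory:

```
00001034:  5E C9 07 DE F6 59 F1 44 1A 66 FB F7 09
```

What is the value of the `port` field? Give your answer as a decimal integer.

4141746121

`port` follows `type` (1 byte), so it starts at byte offset 1 and occupies 4 bytes.
Bytes at offsets 1..4: C9 07 DE F6.
Little-endian stores the least-significant byte at the lowest address.
Reassemble most-significant byte first: F6 DE 07 C9 → 0xF6DE07C9.
0xF6DE07C9 = 4141746121.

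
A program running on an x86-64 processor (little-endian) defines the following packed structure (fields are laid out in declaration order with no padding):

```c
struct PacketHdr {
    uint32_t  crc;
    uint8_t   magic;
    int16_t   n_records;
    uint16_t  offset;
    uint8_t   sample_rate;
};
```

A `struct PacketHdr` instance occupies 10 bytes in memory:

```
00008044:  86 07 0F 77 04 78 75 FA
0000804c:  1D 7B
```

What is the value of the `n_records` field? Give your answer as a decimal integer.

`n_records` follows `crc` (4 B), `magic` (1 B), so it starts at offset 4 + 1 = 5 and occupies 2 bytes.
Bytes at offsets 5..6: 78 75.
In little-endian order the low byte comes first in memory.
Reassemble most-significant byte first: 75 78 → 0x7578.
0x7578 = 30072.

30072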